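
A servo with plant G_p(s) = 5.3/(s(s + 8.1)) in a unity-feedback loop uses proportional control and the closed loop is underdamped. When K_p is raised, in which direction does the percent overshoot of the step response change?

ζ = 8.1/(2√(5.3K_p)) decreases as K_p grows; lower damping means more overshoot.

increase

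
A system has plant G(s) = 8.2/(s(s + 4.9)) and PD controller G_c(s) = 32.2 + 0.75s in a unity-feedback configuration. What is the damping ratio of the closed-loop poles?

ζ = 0.34

Forward path: (32.2 + 0.75s)·8.2/(s(s+4.9)). The closed-loop characteristic equation is s² + (4.9 + 8.2·0.75)s + 8.2·32.2 = 0.
That is s² + 11.05s + 264 = 0, so ω_n = 16.25 rad/s and ζ = 11.05/(2·16.25) = 0.34.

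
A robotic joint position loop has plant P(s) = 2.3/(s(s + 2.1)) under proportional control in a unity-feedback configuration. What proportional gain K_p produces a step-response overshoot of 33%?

From %OS = 100·exp(−πζ/√(1−ζ²)) = 33%, ζ = −ln(0.33)/√(π²+ln²(0.33)) = 0.3328.
Characteristic equation s² + 2.1s + 2.3K_p = 0 gives ζ = 2.1/(2√(2.3K_p)).
Setting ζ = 0.3328: √(2.3K_p) = 2.1/(2·0.3328) = 3.155, so K_p = 9.955/2.3 = 4.33.

K_p = 4.33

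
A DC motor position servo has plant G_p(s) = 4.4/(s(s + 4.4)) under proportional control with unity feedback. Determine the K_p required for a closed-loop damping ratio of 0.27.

K_p = 15.1

Closed-loop characteristic equation: s² + 4.4s + K_p·4.4 = 0.
So ω_n = √(4.4K_p) and 2ζω_n = 4.4, giving ζ = 4.4/(2√(4.4K_p)).
Setting ζ = 0.27: √(4.4K_p) = 4.4/(2·0.27) = 8.148, so K_p = 66.39/4.4 = 15.1.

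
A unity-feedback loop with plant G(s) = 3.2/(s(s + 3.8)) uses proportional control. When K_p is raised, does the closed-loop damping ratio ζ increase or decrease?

decrease

ζ = 3.8/(2√(3.2K_p)); increasing K_p raises the denominator, so ζ falls.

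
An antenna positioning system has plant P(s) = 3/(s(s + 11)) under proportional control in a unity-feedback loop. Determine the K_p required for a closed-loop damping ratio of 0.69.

Closed-loop characteristic equation: s² + 11s + K_p·3 = 0.
So ω_n = √(3K_p) and 2ζω_n = 11, giving ζ = 11/(2√(3K_p)).
Setting ζ = 0.69: √(3K_p) = 11/(2·0.69) = 7.971, so K_p = 63.54/3 = 21.2.

K_p = 21.2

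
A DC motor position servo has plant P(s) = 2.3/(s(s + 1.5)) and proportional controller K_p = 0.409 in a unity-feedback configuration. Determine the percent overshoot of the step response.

Closed-loop characteristic equation: s² + 1.5s + 0.9407 = 0, so ω_n = 0.9699 rad/s and ζ = 1.5/(2·0.9699) = 0.7733.
%OS = 100·exp(−πζ/√(1−ζ²)) = 100·exp(−π·0.7733/√0.402) = 2.17%.

2.17%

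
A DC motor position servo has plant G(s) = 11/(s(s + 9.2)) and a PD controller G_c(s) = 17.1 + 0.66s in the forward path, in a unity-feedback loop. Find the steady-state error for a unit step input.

The open loop G_c(s)G(s) has a pole at the origin (type 1), so the static position error constant is infinite and e_ss = 1/(1+∞) = 0.

0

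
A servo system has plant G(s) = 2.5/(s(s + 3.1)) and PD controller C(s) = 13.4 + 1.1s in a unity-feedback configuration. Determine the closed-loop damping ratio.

ζ = 0.505

Forward path: (13.4 + 1.1s)·2.5/(s(s+3.1)). The closed-loop characteristic equation is s² + (3.1 + 2.5·1.1)s + 2.5·13.4 = 0.
That is s² + 5.85s + 33.5 = 0, so ω_n = 5.788 rad/s and ζ = 5.85/(2·5.788) = 0.5054.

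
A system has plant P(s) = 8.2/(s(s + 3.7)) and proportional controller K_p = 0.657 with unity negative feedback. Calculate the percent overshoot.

From 1 + K_pP(s) = 0: s² + 3.7s + 5.387 = 0 ⇒ ω_n = 2.321, ζ = 0.797.
%OS = 100·exp(−πζ/√(1−ζ²)) = 100·exp(−π·0.797/√0.3647) = 1.58%.

1.58%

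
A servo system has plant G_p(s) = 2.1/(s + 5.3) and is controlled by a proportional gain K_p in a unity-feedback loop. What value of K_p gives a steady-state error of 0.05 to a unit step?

K_p = 48

Steady-state error for a unit step on this type-0 loop is 1/(1 + K_p·G_p(0)).
G_p(0) = 0.3962. Require 1/(1 + K_p·0.3962) = 0.05, so 1 + 0.3962·K_p = 20.
K_p = (20 − 1)/0.3962 = 48.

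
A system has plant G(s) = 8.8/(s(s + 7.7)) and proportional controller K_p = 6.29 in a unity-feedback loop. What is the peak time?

From 1 + K_pG(s) = 0: s² + 7.7s + 55.35 = 0 ⇒ ω_n = 7.44, ζ = 0.5175.
Damped frequency ω_d = ω_n√(1−ζ²) = 6.366 rad/s, so peak time T_p = π/ω_d = 0.493 s.

T_p = 0.493 s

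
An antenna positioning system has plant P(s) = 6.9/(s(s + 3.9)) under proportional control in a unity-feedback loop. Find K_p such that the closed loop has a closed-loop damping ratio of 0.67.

K_p = 1.23

Closed-loop characteristic equation: s² + 3.9s + K_p·6.9 = 0.
So ω_n = √(6.9K_p) and 2ζω_n = 3.9, giving ζ = 3.9/(2√(6.9K_p)).
Setting ζ = 0.67: √(6.9K_p) = 3.9/(2·0.67) = 2.91, so K_p = 8.471/6.9 = 1.23.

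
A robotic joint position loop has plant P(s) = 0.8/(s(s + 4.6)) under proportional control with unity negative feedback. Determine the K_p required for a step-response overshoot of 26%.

K_p = 42.6

From %OS = 100·exp(−πζ/√(1−ζ²)) = 26%, ζ = −ln(0.26)/√(π²+ln²(0.26)) = 0.3941.
Characteristic equation s² + 4.6s + 0.8K_p = 0 gives ζ = 4.6/(2√(0.8K_p)).
Setting ζ = 0.3941: √(0.8K_p) = 4.6/(2·0.3941) = 5.836, so K_p = 34.06/0.8 = 42.6.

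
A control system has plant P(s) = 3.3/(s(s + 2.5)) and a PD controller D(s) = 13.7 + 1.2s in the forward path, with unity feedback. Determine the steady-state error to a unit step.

0

The open loop D(s)P(s) has a pole at the origin (type 1), so the static position error constant is infinite and e_ss = 1/(1+∞) = 0.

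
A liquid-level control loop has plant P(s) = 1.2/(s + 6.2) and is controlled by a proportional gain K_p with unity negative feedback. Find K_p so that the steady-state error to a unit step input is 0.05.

K_p = 98.2

The loop is type 0, so e_ss(step) = 1/(1 + K_pos) with K_pos = K_p·P(0).
P(0) = 0.1935. Require 1/(1 + K_p·0.1935) = 0.05, so 1 + 0.1935·K_p = 20.
K_p = (20 − 1)/0.1935 = 98.2.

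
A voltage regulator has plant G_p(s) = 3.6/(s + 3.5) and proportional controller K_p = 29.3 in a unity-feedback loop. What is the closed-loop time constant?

Closed-loop transfer function: T(s) = K_p·G_p(s)/(1 + K_p·G_p(s)) = 105.5/(s + 3.5 + 105.5) = 105.5/(s + 109).
Time constant τ = 1/109 = 0.00918 s.

τ = 0.00918 s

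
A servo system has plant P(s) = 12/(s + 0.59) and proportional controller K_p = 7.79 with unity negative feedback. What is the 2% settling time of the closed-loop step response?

Closed-loop transfer function: T(s) = K_p·P(s)/(1 + K_p·P(s)) = 93.48/(s + 0.59 + 93.48) = 93.48/(s + 94.07).
Time constant τ = 1/94.07 = 0.01063 s, so the 2% settling time is about 4τ = 0.0425 s.

T_s ≈ 0.0425 s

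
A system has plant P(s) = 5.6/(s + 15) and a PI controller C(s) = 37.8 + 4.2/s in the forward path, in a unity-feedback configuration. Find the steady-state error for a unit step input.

0

The open loop C(s)P(s) has a pole at the origin (type 1), so the static position error constant is infinite and e_ss = 1/(1+∞) = 0.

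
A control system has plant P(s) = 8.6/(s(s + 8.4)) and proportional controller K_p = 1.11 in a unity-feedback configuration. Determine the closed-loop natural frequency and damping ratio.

ω_n = 3.09 rad/s, ζ = 1.36

The closed-loop denominator is s(s+8.4) + 1.11·8.6 = s² + 8.4s + 9.546.
Matching s² + 2ζω_n s + ω_n²: ω_n = √9.546 = 3.09 rad/s and 2ζω_n = 8.4, so ζ = 8.4/(2·3.09) = 1.36.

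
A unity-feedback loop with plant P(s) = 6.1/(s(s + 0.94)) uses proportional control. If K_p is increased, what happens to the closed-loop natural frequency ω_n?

increase

ω_n = √(6.1·K_p), which grows with K_p.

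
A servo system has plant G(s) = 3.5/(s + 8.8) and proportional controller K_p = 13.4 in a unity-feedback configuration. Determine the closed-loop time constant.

Closed-loop transfer function: T(s) = K_p·G(s)/(1 + K_p·G(s)) = 46.9/(s + 8.8 + 46.9) = 46.9/(s + 55.7).
Time constant τ = 1/55.7 = 0.018 s.

τ = 0.018 s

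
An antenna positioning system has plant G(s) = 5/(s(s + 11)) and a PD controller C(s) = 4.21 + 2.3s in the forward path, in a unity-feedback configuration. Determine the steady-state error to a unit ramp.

0.523

The loop has one pole at the origin (type 1). Velocity error constant K_v = lim_{s→0} s·C(s)G(s) = 4.21·5/11 = 1.914.
Steady-state error to a unit ramp: e_ss = 1/K_v = 0.523.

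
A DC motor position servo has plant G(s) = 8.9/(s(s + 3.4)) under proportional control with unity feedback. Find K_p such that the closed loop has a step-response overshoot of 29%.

K_p = 2.42

From %OS = 100·exp(−πζ/√(1−ζ²)) = 29%, ζ = −ln(0.29)/√(π²+ln²(0.29)) = 0.3666.
Characteristic equation s² + 3.4s + 8.9K_p = 0 gives ζ = 3.4/(2√(8.9K_p)).
Setting ζ = 0.3666: √(8.9K_p) = 3.4/(2·0.3666) = 4.637, so K_p = 21.5/8.9 = 2.42.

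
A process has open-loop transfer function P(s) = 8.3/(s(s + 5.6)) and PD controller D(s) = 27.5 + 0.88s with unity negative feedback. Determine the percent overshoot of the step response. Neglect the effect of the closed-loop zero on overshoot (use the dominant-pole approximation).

Forward path: (27.5 + 0.88s)·8.3/(s(s+5.6)). The closed-loop characteristic equation is s² + (5.6 + 8.3·0.88)s + 8.3·27.5 = 0.
That is s² + 12.9s + 228.3 = 0, so ω_n = 15.11 rad/s and ζ = 12.9/(2·15.11) = 0.4271.
%OS = 100·exp(−πζ/√(1−ζ²)) = 22.7%.

22.7%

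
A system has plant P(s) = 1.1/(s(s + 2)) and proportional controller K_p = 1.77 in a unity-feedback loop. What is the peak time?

From 1 + K_pP(s) = 0: s² + 2s + 1.947 = 0 ⇒ ω_n = 1.395, ζ = 0.7167.
Damped frequency ω_d = ω_n√(1−ζ²) = 0.9731 rad/s, so peak time T_p = π/ω_d = 3.23 s.

T_p = 3.23 s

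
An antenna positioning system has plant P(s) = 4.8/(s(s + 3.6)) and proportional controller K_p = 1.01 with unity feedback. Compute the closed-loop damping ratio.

The closed-loop denominator is s(s+3.6) + 1.01·4.8 = s² + 3.6s + 4.848.
So ω_n² = 4.848 ⇒ ω_n = 2.202 rad/s, and ζ = 3.6/(2ω_n) = 0.818.

ζ = 0.818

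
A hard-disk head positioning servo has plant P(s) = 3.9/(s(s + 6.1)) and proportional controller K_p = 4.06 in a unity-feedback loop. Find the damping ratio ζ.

ζ = 0.766

1 + K_p·P(s) = 0 gives s² + 6.1s + 15.83 = 0.
Matching s² + 2ζω_n s + ω_n²: ω_n = √15.83 = 3.979 rad/s and 2ζω_n = 6.1, so ζ = 6.1/(2·3.979) = 0.766.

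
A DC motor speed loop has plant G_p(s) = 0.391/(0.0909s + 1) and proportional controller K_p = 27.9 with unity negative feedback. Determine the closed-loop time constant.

Closed loop: T(s) = K_p·G_p/(1+K_p·G_p) = 10.91/(0.0909s + 1 + 10.91), with pole at s = −(1 + 10.91)/0.0909 = −131.
Closed-loop time constant τ = 1/131 = 0.00763 s.

τ = 0.00763 s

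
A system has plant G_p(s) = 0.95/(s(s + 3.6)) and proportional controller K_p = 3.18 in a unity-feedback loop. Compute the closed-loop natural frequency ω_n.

ω_n = 1.74 rad/s

The closed-loop denominator is s(s+3.6) + 3.18·0.95 = s² + 3.6s + 3.021.
So ω_n² = 3.021 ⇒ ω_n = 1.738 rad/s, and ζ = 3.6/(2ω_n) = 1.04.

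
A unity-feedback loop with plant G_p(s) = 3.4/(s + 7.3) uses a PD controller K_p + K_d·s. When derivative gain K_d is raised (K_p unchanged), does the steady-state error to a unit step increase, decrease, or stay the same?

K_d affects only the transient (the s-coefficient); the DC loop gain, and hence e_ss, depends only on K_p.

unchanged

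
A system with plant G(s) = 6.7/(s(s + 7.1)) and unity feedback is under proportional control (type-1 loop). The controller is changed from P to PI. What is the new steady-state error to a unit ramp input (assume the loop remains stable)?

0

The integrator raises the loop to type 2, so K_v → ∞ and e_ss to a ramp is zero.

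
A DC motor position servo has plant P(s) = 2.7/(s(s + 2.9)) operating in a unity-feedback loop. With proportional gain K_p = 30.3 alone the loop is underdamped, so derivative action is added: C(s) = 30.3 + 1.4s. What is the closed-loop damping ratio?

Forward path: (30.3 + 1.4s)·2.7/(s(s+2.9)). The closed-loop characteristic equation is s² + (2.9 + 2.7·1.4)s + 2.7·30.3 = 0.
That is s² + 6.68s + 81.81 = 0, so ω_n = 9.045 rad/s and ζ = 6.68/(2·9.045) = 0.3693.

ζ = 0.369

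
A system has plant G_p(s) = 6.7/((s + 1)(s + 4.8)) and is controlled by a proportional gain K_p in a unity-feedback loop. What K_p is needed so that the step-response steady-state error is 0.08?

K_p = 8.24

Steady-state error for a unit step on this type-0 loop is 1/(1 + K_p·G_p(0)).
G_p(0) = 1.396. Require 1/(1 + K_p·1.396) = 0.08, so 1 + 1.396·K_p = 12.5.
K_p = (12.5 − 1)/1.396 = 8.24.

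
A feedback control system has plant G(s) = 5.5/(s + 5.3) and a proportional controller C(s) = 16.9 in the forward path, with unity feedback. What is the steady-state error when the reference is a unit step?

The loop is type 0. Static position error constant K_pos = C(0)·G(0) = 16.9·1.038 = 17.54.
Steady-state error to a unit step: e_ss = 1/(1+K_pos) = 1/18.54 = 0.0539.

0.0539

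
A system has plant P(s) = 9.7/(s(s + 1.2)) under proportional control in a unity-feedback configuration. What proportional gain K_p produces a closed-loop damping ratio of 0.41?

Closed-loop characteristic equation: s² + 1.2s + K_p·9.7 = 0.
So ω_n = √(9.7K_p) and 2ζω_n = 1.2, giving ζ = 1.2/(2√(9.7K_p)).
Setting ζ = 0.41: √(9.7K_p) = 1.2/(2·0.41) = 1.463, so K_p = 2.142/9.7 = 0.221.

K_p = 0.221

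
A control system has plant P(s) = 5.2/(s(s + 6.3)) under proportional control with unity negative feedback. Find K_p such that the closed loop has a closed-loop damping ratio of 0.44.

K_p = 9.86

Closed-loop characteristic equation: s² + 6.3s + K_p·5.2 = 0.
So ω_n = √(5.2K_p) and 2ζω_n = 6.3, giving ζ = 6.3/(2√(5.2K_p)).
Setting ζ = 0.44: √(5.2K_p) = 6.3/(2·0.44) = 7.159, so K_p = 51.25/5.2 = 9.86.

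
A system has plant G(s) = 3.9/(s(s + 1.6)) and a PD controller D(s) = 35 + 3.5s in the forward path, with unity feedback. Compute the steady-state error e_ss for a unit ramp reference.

The loop has one pole at the origin (type 1). Velocity error constant K_v = lim_{s→0} s·D(s)G(s) = 35·3.9/1.6 = 85.31.
Steady-state error to a unit ramp: e_ss = 1/K_v = 0.0117.

0.0117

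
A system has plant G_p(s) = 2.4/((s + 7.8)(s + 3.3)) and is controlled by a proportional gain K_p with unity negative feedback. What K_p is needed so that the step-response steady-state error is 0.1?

Steady-state error for a unit step on this type-0 loop is 1/(1 + K_p·G_p(0)).
G_p(0) = 0.09324. Require 1/(1 + K_p·0.09324) = 0.1, so 1 + 0.09324·K_p = 10.
K_p = (10 − 1)/0.09324 = 96.5.

K_p = 96.5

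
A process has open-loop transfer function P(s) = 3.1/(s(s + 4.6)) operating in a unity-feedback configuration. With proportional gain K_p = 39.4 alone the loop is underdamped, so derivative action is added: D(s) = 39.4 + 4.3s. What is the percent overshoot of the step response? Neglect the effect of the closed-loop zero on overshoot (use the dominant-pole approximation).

Forward path: (39.4 + 4.3s)·3.1/(s(s+4.6)). The closed-loop characteristic equation is s² + (4.6 + 3.1·4.3)s + 3.1·39.4 = 0.
That is s² + 17.93s + 122.1 = 0, so ω_n = 11.05 rad/s and ζ = 17.93/(2·11.05) = 0.8112.
%OS = 100·exp(−πζ/√(1−ζ²)) = 1.28%.

1.28%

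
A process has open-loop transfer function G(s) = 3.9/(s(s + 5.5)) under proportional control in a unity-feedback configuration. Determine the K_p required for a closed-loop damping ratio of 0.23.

K_p = 36.7

Closed-loop characteristic equation: s² + 5.5s + K_p·3.9 = 0.
So ω_n = √(3.9K_p) and 2ζω_n = 5.5, giving ζ = 5.5/(2√(3.9K_p)).
Setting ζ = 0.23: √(3.9K_p) = 5.5/(2·0.23) = 11.96, so K_p = 143/3.9 = 36.7.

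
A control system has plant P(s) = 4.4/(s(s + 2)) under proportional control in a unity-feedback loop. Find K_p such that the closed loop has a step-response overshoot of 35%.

From %OS = 100·exp(−πζ/√(1−ζ²)) = 35%, ζ = −ln(0.35)/√(π²+ln²(0.35)) = 0.3169.
Characteristic equation s² + 2s + 4.4K_p = 0 gives ζ = 2/(2√(4.4K_p)).
Setting ζ = 0.3169: √(4.4K_p) = 2/(2·0.3169) = 3.155, so K_p = 9.955/4.4 = 2.26.

K_p = 2.26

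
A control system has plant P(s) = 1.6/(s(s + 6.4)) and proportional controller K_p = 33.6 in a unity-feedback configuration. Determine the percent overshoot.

From 1 + K_pP(s) = 0: s² + 6.4s + 53.76 = 0 ⇒ ω_n = 7.332, ζ = 0.4364.
%OS = 100·exp(−πζ/√(1−ζ²)) = 100·exp(−π·0.4364/√0.8095) = 21.8%.

21.8%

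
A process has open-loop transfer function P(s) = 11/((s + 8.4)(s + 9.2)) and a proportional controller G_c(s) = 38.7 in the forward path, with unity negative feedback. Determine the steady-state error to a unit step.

The loop is type 0. Static position error constant K_pos = G_c(0)·P(0) = 38.7·0.1423 = 5.509.
Steady-state error to a unit step: e_ss = 1/(1+K_pos) = 1/6.509 = 0.154.

0.154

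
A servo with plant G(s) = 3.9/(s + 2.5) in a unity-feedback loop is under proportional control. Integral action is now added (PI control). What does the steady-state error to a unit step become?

Adding integral action puts a pole at s = 0 in the forward path, raising the system type to 1; a type-1 loop has zero steady-state error to a step.

0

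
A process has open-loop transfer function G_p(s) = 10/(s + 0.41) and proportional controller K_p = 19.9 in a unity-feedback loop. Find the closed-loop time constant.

τ = 0.00501 s

Closed-loop transfer function: T(s) = K_p·G_p(s)/(1 + K_p·G_p(s)) = 199/(s + 0.41 + 199) = 199/(s + 199.4).
Time constant τ = 1/199.4 = 0.00501 s.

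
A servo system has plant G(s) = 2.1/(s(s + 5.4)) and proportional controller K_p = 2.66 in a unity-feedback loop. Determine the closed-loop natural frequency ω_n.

ω_n = 2.36 rad/s

The closed-loop denominator is s(s+5.4) + 2.66·2.1 = s² + 5.4s + 5.586.
So ω_n² = 5.586 ⇒ ω_n = 2.363 rad/s, and ζ = 5.4/(2ω_n) = 1.14.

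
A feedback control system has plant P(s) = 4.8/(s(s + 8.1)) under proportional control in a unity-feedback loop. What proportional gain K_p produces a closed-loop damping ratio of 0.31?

Closed-loop characteristic equation: s² + 8.1s + K_p·4.8 = 0.
So ω_n = √(4.8K_p) and 2ζω_n = 8.1, giving ζ = 8.1/(2√(4.8K_p)).
Setting ζ = 0.31: √(4.8K_p) = 8.1/(2·0.31) = 13.06, so K_p = 170.7/4.8 = 35.6.

K_p = 35.6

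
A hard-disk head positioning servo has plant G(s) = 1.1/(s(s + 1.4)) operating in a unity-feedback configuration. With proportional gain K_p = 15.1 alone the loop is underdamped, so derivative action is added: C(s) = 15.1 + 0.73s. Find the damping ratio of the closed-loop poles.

Forward path: (15.1 + 0.73s)·1.1/(s(s+1.4)). The closed-loop characteristic equation is s² + (1.4 + 1.1·0.73)s + 1.1·15.1 = 0.
That is s² + 2.203s + 16.61 = 0, so ω_n = 4.076 rad/s and ζ = 2.203/(2·4.076) = 0.2703.

ζ = 0.27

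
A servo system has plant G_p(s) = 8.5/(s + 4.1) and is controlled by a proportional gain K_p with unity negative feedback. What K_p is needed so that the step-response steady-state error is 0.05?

The loop is type 0, so e_ss(step) = 1/(1 + K_pos) with K_pos = K_p·G_p(0).
G_p(0) = 2.073. Require 1/(1 + K_p·2.073) = 0.05, so 1 + 2.073·K_p = 20.
K_p = (20 − 1)/2.073 = 9.16.

K_p = 9.16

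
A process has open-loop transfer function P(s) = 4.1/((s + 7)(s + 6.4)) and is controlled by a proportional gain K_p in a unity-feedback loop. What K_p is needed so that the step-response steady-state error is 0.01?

For a type-0 loop with proportional control, e_ss = 1/(1 + K_p·P(0)).
P(0) = 0.09152. Require 1/(1 + K_p·0.09152) = 0.01, so 1 + 0.09152·K_p = 100.
K_p = (100 − 1)/0.09152 = 1080.

K_p = 1080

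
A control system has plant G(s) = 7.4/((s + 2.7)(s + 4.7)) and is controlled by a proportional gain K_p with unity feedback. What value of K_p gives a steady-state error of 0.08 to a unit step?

K_p = 19.7

Steady-state error for a unit step on this type-0 loop is 1/(1 + K_p·G(0)).
G(0) = 0.5831. Require 1/(1 + K_p·0.5831) = 0.08, so 1 + 0.5831·K_p = 12.5.
K_p = (12.5 − 1)/0.5831 = 19.7.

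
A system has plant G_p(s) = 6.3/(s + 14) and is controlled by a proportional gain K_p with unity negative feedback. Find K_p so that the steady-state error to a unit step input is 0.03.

Steady-state error for a unit step on this type-0 loop is 1/(1 + K_p·G_p(0)).
G_p(0) = 0.45. Require 1/(1 + K_p·0.45) = 0.03, so 1 + 0.45·K_p = 33.33.
K_p = (33.33 − 1)/0.45 = 71.9.

K_p = 71.9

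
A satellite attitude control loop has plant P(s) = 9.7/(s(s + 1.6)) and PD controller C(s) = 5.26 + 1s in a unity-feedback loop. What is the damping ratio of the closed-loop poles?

Forward path: (5.26 + 1s)·9.7/(s(s+1.6)). The closed-loop characteristic equation is s² + (1.6 + 9.7·1)s + 9.7·5.26 = 0.
That is s² + 11.3s + 51.02 = 0, so ω_n = 7.143 rad/s and ζ = 11.3/(2·7.143) = 0.791.

ζ = 0.791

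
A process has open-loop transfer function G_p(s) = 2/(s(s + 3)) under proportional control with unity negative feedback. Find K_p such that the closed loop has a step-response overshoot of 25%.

K_p = 6.9

From %OS = 100·exp(−πζ/√(1−ζ²)) = 25%, ζ = −ln(0.25)/√(π²+ln²(0.25)) = 0.4037.
Characteristic equation s² + 3s + 2K_p = 0 gives ζ = 3/(2√(2K_p)).
Setting ζ = 0.4037: √(2K_p) = 3/(2·0.4037) = 3.716, so K_p = 13.81/2 = 6.9.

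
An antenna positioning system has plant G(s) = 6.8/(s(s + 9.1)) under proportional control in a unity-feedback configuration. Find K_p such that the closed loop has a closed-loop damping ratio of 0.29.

Closed-loop characteristic equation: s² + 9.1s + K_p·6.8 = 0.
So ω_n = √(6.8K_p) and 2ζω_n = 9.1, giving ζ = 9.1/(2√(6.8K_p)).
Setting ζ = 0.29: √(6.8K_p) = 9.1/(2·0.29) = 15.69, so K_p = 246.2/6.8 = 36.2.

K_p = 36.2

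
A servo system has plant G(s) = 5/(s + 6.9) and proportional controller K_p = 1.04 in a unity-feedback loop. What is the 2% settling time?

Closed-loop transfer function: T(s) = K_p·G(s)/(1 + K_p·G(s)) = 5.2/(s + 6.9 + 5.2) = 5.2/(s + 12.1).
Time constant τ = 1/12.1 = 0.08264 s, so the 2% settling time is about 4τ = 0.331 s.

T_s ≈ 0.331 s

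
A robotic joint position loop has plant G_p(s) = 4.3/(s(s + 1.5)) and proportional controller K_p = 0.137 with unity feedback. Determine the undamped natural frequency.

ω_n = 0.768 rad/s

1 + K_p·G_p(s) = 0 gives s² + 1.5s + 0.5891 = 0.
Matching s² + 2ζω_n s + ω_n²: ω_n = √0.5891 = 0.7675 rad/s and 2ζω_n = 1.5, so ζ = 1.5/(2·0.7675) = 0.977.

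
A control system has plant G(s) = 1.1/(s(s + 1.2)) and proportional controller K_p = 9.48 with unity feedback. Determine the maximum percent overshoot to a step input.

Closed-loop characteristic equation: s² + 1.2s + 10.43 = 0, so ω_n = 3.229 rad/s and ζ = 1.2/(2·3.229) = 0.1858.
%OS = 100·exp(−πζ/√(1−ζ²)) = 100·exp(−π·0.1858/√0.9655) = 55.2%.

55.2%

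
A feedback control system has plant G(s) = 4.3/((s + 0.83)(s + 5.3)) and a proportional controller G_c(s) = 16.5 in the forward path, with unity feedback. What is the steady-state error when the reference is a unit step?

The loop is type 0. Static position error constant K_pos = G_c(0)·G(0) = 16.5·0.9775 = 16.13.
Steady-state error to a unit step: e_ss = 1/(1+K_pos) = 1/17.13 = 0.0584.

0.0584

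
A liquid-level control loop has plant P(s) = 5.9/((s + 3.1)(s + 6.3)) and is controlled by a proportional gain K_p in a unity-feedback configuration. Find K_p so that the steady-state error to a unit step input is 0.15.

For a type-0 loop with proportional control, e_ss = 1/(1 + K_p·P(0)).
P(0) = 0.3021. Require 1/(1 + K_p·0.3021) = 0.15, so 1 + 0.3021·K_p = 6.667.
K_p = (6.667 − 1)/0.3021 = 18.8.

K_p = 18.8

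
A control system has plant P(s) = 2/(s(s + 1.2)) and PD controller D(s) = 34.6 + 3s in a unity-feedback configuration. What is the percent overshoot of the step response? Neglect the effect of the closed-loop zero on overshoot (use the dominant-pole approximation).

Forward path: (34.6 + 3s)·2/(s(s+1.2)). The closed-loop characteristic equation is s² + (1.2 + 2·3)s + 2·34.6 = 0.
That is s² + 7.2s + 69.2 = 0, so ω_n = 8.319 rad/s and ζ = 7.2/(2·8.319) = 0.4328.
%OS = 100·exp(−πζ/√(1−ζ²)) = 22.1%.

22.1%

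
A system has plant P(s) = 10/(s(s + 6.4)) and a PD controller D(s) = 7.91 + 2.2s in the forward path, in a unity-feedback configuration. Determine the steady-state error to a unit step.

0

The open loop D(s)P(s) has a pole at the origin (type 1), so the static position error constant is infinite and e_ss = 1/(1+∞) = 0.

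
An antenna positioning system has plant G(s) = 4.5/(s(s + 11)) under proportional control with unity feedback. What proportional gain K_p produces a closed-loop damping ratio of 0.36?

Closed-loop characteristic equation: s² + 11s + K_p·4.5 = 0.
So ω_n = √(4.5K_p) and 2ζω_n = 11, giving ζ = 11/(2√(4.5K_p)).
Setting ζ = 0.36: √(4.5K_p) = 11/(2·0.36) = 15.28, so K_p = 233.4/4.5 = 51.9.

K_p = 51.9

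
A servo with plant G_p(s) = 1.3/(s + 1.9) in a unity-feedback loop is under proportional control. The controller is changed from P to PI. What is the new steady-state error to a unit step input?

Adding integral action puts a pole at s = 0 in the forward path, raising the system type to 1; a type-1 loop has zero steady-state error to a step.

0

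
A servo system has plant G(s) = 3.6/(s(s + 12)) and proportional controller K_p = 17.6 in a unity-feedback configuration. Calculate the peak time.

Closed-loop characteristic equation: s² + 12s + 63.36 = 0, so ω_n = 7.96 rad/s and ζ = 12/(2·7.96) = 0.7538.
Damped frequency ω_d = ω_n√(1−ζ²) = 5.231 rad/s, so peak time T_p = π/ω_d = 0.601 s.

T_p = 0.601 s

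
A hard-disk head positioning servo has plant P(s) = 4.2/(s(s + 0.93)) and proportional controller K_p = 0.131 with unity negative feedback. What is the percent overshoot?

From 1 + K_pP(s) = 0: s² + 0.93s + 0.5502 = 0 ⇒ ω_n = 0.7418, ζ = 0.6269.
%OS = 100·exp(−πζ/√(1−ζ²)) = 100·exp(−π·0.6269/√0.607) = 7.98%.

7.98%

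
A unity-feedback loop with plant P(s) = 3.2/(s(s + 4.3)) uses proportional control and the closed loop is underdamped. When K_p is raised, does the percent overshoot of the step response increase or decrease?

ζ = 4.3/(2√(3.2K_p)) decreases as K_p grows; lower damping means more overshoot.

increase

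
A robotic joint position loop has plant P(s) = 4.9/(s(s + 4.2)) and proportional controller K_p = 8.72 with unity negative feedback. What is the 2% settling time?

T_s ≈ 1.9 s

From 1 + K_pP(s) = 0: s² + 4.2s + 42.73 = 0 ⇒ ω_n = 6.537, ζ = 0.3213.
2% settling time T_s ≈ 4/(ζω_n) = 4/2.1 = 1.9 s.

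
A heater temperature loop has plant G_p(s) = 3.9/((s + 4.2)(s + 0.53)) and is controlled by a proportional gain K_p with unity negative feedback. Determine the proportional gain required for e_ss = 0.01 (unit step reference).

For a type-0 loop with proportional control, e_ss = 1/(1 + K_p·G_p(0)).
G_p(0) = 1.752. Require 1/(1 + K_p·1.752) = 0.01, so 1 + 1.752·K_p = 100.
K_p = (100 − 1)/1.752 = 56.5.

K_p = 56.5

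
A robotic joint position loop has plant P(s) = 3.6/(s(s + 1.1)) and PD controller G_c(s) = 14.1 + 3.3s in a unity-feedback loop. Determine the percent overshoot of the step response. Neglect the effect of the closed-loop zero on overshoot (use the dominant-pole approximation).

Forward path: (14.1 + 3.3s)·3.6/(s(s+1.1)). The closed-loop characteristic equation is s² + (1.1 + 3.6·3.3)s + 3.6·14.1 = 0.
That is s² + 12.98s + 50.76 = 0, so ω_n = 7.125 rad/s and ζ = 12.98/(2·7.125) = 0.9109.
%OS = 100·exp(−πζ/√(1−ζ²)) = 0.0972%.

0.0972%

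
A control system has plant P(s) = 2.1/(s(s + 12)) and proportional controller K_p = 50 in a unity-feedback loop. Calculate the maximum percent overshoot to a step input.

10.3%

The closed-loop denominator s² + 12s + 105 gives ω_n = √105 = 10.25 and ζ = 12/(2ω_n) = 0.5855.
%OS = 100·exp(−πζ/√(1−ζ²)) = 100·exp(−π·0.5855/√0.6571) = 10.3%.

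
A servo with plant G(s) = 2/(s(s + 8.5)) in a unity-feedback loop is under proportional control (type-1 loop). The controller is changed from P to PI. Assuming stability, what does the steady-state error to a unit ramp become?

0

The integrator raises the loop to type 2, so K_v → ∞ and e_ss to a ramp is zero.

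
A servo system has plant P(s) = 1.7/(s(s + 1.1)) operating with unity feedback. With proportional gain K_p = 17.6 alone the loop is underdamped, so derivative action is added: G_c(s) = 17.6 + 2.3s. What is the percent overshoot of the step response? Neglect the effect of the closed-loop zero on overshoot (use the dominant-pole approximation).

Forward path: (17.6 + 2.3s)·1.7/(s(s+1.1)). The closed-loop characteristic equation is s² + (1.1 + 1.7·2.3)s + 1.7·17.6 = 0.
That is s² + 5.01s + 29.92 = 0, so ω_n = 5.47 rad/s and ζ = 5.01/(2·5.47) = 0.458.
%OS = 100·exp(−πζ/√(1−ζ²)) = 19.8%.

19.8%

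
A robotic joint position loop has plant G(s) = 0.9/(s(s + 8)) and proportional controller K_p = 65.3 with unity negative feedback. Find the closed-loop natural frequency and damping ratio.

With unity feedback the closed-loop characteristic equation is s² + 8s + 65.3·0.9 = s² + 8s + 58.77 = 0.
Matching s² + 2ζω_n s + ω_n²: ω_n = √58.77 = 7.666 rad/s and 2ζω_n = 8, so ζ = 8/(2·7.666) = 0.522.

ω_n = 7.67 rad/s, ζ = 0.522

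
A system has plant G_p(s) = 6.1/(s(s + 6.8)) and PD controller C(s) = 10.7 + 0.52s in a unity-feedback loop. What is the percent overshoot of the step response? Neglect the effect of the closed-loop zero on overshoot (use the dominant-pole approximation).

8.51%

Forward path: (10.7 + 0.52s)·6.1/(s(s+6.8)). The closed-loop characteristic equation is s² + (6.8 + 6.1·0.52)s + 6.1·10.7 = 0.
That is s² + 9.972s + 65.27 = 0, so ω_n = 8.079 rad/s and ζ = 9.972/(2·8.079) = 0.6172.
%OS = 100·exp(−πζ/√(1−ζ²)) = 8.51%.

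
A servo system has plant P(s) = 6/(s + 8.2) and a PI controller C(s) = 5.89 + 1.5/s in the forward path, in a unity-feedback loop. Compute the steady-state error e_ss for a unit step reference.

The open loop C(s)P(s) has a pole at the origin (type 1), so the static position error constant is infinite and e_ss = 1/(1+∞) = 0.

0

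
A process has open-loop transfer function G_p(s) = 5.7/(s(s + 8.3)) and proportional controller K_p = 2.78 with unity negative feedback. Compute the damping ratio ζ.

1 + K_p·G_p(s) = 0 gives s² + 8.3s + 15.85 = 0.
Matching s² + 2ζω_n s + ω_n²: ω_n = √15.85 = 3.981 rad/s and 2ζω_n = 8.3, so ζ = 8.3/(2·3.981) = 1.04.

ζ = 1.04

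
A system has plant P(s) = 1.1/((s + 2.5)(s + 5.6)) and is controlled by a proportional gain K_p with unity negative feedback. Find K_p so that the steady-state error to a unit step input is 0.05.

For a type-0 loop with proportional control, e_ss = 1/(1 + K_p·P(0)).
P(0) = 0.07857. Require 1/(1 + K_p·0.07857) = 0.05, so 1 + 0.07857·K_p = 20.
K_p = (20 − 1)/0.07857 = 242.

K_p = 242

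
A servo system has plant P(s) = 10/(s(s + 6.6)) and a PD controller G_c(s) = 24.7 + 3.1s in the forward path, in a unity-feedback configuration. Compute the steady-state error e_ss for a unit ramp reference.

0.0267

The loop has one pole at the origin (type 1). Velocity error constant K_v = lim_{s→0} s·G_c(s)P(s) = 24.7·10/6.6 = 37.42.
Steady-state error to a unit ramp: e_ss = 1/K_v = 0.0267.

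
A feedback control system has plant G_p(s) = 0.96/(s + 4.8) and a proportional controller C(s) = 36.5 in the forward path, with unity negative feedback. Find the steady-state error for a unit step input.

The loop is type 0. Static position error constant K_pos = C(0)·G_p(0) = 36.5·0.2 = 7.3.
Steady-state error to a unit step: e_ss = 1/(1+K_pos) = 1/8.3 = 0.12.

0.12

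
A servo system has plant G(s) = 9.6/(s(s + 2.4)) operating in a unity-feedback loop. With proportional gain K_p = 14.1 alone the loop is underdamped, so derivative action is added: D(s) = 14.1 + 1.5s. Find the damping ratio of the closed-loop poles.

Forward path: (14.1 + 1.5s)·9.6/(s(s+2.4)). The closed-loop characteristic equation is s² + (2.4 + 9.6·1.5)s + 9.6·14.1 = 0.
That is s² + 16.8s + 135.4 = 0, so ω_n = 11.63 rad/s and ζ = 16.8/(2·11.63) = 0.722.

ζ = 0.722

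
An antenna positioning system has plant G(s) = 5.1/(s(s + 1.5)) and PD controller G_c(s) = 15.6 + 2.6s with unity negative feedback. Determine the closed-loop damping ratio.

ζ = 0.827

Forward path: (15.6 + 2.6s)·5.1/(s(s+1.5)). The closed-loop characteristic equation is s² + (1.5 + 5.1·2.6)s + 5.1·15.6 = 0.
That is s² + 14.76s + 79.56 = 0, so ω_n = 8.92 rad/s and ζ = 14.76/(2·8.92) = 0.8274.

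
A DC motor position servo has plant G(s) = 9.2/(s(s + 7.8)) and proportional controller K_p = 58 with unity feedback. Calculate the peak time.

T_p = 0.138 s

From 1 + K_pG(s) = 0: s² + 7.8s + 533.6 = 0 ⇒ ω_n = 23.1, ζ = 0.1688.
Damped frequency ω_d = ω_n√(1−ζ²) = 22.77 rad/s, so peak time T_p = π/ω_d = 0.138 s.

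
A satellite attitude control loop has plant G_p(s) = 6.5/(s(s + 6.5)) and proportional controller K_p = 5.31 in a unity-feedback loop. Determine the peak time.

T_p = 0.642 s

The closed-loop denominator s² + 6.5s + 34.52 gives ω_n = √34.52 = 5.875 and ζ = 6.5/(2ω_n) = 0.5532.
Damped frequency ω_d = ω_n√(1−ζ²) = 4.894 rad/s, so peak time T_p = π/ω_d = 0.642 s.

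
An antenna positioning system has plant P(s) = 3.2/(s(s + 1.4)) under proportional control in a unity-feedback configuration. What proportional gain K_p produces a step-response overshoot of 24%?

From %OS = 100·exp(−πζ/√(1−ζ²)) = 24%, ζ = −ln(0.24)/√(π²+ln²(0.24)) = 0.4136.
Characteristic equation s² + 1.4s + 3.2K_p = 0 gives ζ = 1.4/(2√(3.2K_p)).
Setting ζ = 0.4136: √(3.2K_p) = 1.4/(2·0.4136) = 1.692, so K_p = 2.865/3.2 = 0.895.

K_p = 0.895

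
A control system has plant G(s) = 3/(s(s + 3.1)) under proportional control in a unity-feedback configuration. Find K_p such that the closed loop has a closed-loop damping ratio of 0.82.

K_p = 1.19

Closed-loop characteristic equation: s² + 3.1s + K_p·3 = 0.
So ω_n = √(3K_p) and 2ζω_n = 3.1, giving ζ = 3.1/(2√(3K_p)).
Setting ζ = 0.82: √(3K_p) = 3.1/(2·0.82) = 1.89, so K_p = 3.573/3 = 1.19.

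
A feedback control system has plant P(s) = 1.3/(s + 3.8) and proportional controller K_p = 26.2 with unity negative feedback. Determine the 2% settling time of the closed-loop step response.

T_s ≈ 0.106 s

Closed-loop transfer function: T(s) = K_p·P(s)/(1 + K_p·P(s)) = 34.06/(s + 3.8 + 34.06) = 34.06/(s + 37.86).
Time constant τ = 1/37.86 = 0.02641 s, so the 2% settling time is about 4τ = 0.106 s.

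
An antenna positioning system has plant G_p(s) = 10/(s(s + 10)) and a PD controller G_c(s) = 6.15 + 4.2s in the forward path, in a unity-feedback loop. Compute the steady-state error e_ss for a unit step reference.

0

The open loop G_c(s)G_p(s) has a pole at the origin (type 1), so the static position error constant is infinite and e_ss = 1/(1+∞) = 0.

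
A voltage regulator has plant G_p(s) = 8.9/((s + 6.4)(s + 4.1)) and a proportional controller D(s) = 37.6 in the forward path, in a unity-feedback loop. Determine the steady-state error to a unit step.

The loop is type 0. Static position error constant K_pos = D(0)·G_p(0) = 37.6·0.3392 = 12.75.
Steady-state error to a unit step: e_ss = 1/(1+K_pos) = 1/13.75 = 0.0727.

0.0727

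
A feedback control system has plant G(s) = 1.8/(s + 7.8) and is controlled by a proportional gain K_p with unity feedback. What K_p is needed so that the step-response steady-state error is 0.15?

K_p = 24.6

The loop is type 0, so e_ss(step) = 1/(1 + K_pos) with K_pos = K_p·G(0).
G(0) = 0.2308. Require 1/(1 + K_p·0.2308) = 0.15, so 1 + 0.2308·K_p = 6.667.
K_p = (6.667 − 1)/0.2308 = 24.6.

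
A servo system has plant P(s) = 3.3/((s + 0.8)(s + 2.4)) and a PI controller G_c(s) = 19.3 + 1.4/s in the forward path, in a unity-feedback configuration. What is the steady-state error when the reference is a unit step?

The open loop G_c(s)P(s) has a pole at the origin (type 1), so the static position error constant is infinite and e_ss = 1/(1+∞) = 0.

0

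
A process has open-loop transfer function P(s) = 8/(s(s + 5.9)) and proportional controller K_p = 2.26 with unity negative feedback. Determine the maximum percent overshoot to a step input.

4.85%

The closed-loop denominator s² + 5.9s + 18.08 gives ω_n = √18.08 = 4.252 and ζ = 5.9/(2ω_n) = 0.6938.
%OS = 100·exp(−πζ/√(1−ζ²)) = 100·exp(−π·0.6938/√0.5187) = 4.85%.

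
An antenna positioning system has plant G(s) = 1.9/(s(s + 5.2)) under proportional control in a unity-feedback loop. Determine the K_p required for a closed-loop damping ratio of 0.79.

K_p = 5.7

Closed-loop characteristic equation: s² + 5.2s + K_p·1.9 = 0.
So ω_n = √(1.9K_p) and 2ζω_n = 5.2, giving ζ = 5.2/(2√(1.9K_p)).
Setting ζ = 0.79: √(1.9K_p) = 5.2/(2·0.79) = 3.291, so K_p = 10.83/1.9 = 5.7.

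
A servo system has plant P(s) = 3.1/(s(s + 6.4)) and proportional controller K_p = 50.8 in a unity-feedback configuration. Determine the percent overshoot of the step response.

From 1 + K_pP(s) = 0: s² + 6.4s + 157.5 = 0 ⇒ ω_n = 12.55, ζ = 0.255.
%OS = 100·exp(−πζ/√(1−ζ²)) = 100·exp(−π·0.255/√0.935) = 43.7%.

43.7%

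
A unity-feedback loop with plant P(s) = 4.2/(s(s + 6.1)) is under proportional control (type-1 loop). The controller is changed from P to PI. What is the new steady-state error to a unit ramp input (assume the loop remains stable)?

0

The integrator raises the loop to type 2, so K_v → ∞ and e_ss to a ramp is zero.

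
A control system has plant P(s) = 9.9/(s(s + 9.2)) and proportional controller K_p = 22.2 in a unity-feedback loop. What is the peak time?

From 1 + K_pP(s) = 0: s² + 9.2s + 219.8 = 0 ⇒ ω_n = 14.82, ζ = 0.3103.
Damped frequency ω_d = ω_n√(1−ζ²) = 14.09 rad/s, so peak time T_p = π/ω_d = 0.223 s.

T_p = 0.223 s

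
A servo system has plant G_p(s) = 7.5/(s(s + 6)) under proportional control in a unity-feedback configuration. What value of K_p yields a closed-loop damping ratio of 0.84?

K_p = 1.7

Closed-loop characteristic equation: s² + 6s + K_p·7.5 = 0.
So ω_n = √(7.5K_p) and 2ζω_n = 6, giving ζ = 6/(2√(7.5K_p)).
Setting ζ = 0.84: √(7.5K_p) = 6/(2·0.84) = 3.571, so K_p = 12.76/7.5 = 1.7.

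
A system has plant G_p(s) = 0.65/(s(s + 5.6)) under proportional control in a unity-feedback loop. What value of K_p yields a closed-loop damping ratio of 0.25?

Closed-loop characteristic equation: s² + 5.6s + K_p·0.65 = 0.
So ω_n = √(0.65K_p) and 2ζω_n = 5.6, giving ζ = 5.6/(2√(0.65K_p)).
Setting ζ = 0.25: √(0.65K_p) = 5.6/(2·0.25) = 11.2, so K_p = 125.4/0.65 = 193.

K_p = 193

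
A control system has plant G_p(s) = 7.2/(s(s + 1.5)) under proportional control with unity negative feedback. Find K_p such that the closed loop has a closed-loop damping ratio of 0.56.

Closed-loop characteristic equation: s² + 1.5s + K_p·7.2 = 0.
So ω_n = √(7.2K_p) and 2ζω_n = 1.5, giving ζ = 1.5/(2√(7.2K_p)).
Setting ζ = 0.56: √(7.2K_p) = 1.5/(2·0.56) = 1.339, so K_p = 1.794/7.2 = 0.249.

K_p = 0.249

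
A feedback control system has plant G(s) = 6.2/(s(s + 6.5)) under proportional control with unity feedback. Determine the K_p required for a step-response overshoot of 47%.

From %OS = 100·exp(−πζ/√(1−ζ²)) = 47%, ζ = −ln(0.47)/√(π²+ln²(0.47)) = 0.2337.
Characteristic equation s² + 6.5s + 6.2K_p = 0 gives ζ = 6.5/(2√(6.2K_p)).
Setting ζ = 0.2337: √(6.2K_p) = 6.5/(2·0.2337) = 13.91, so K_p = 193.4/6.2 = 31.2.

K_p = 31.2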